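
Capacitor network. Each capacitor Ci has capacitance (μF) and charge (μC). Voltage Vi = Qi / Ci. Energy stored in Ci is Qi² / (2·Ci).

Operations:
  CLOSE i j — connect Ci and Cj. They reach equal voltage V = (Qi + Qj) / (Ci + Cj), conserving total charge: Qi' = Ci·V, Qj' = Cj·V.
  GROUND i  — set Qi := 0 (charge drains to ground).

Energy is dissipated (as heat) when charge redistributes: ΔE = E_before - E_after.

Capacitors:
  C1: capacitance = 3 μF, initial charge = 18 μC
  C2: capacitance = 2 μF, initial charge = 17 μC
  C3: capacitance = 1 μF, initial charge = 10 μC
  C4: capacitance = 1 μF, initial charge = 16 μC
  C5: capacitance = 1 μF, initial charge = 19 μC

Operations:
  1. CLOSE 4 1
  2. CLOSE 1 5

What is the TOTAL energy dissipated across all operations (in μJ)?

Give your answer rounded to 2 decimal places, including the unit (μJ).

Answer: 78.84 μJ

Derivation:
Initial: C1(3μF, Q=18μC, V=6.00V), C2(2μF, Q=17μC, V=8.50V), C3(1μF, Q=10μC, V=10.00V), C4(1μF, Q=16μC, V=16.00V), C5(1μF, Q=19μC, V=19.00V)
Op 1: CLOSE 4-1: Q_total=34.00, C_total=4.00, V=8.50; Q4=8.50, Q1=25.50; dissipated=37.500
Op 2: CLOSE 1-5: Q_total=44.50, C_total=4.00, V=11.12; Q1=33.38, Q5=11.12; dissipated=41.344
Total dissipated: 78.844 μJ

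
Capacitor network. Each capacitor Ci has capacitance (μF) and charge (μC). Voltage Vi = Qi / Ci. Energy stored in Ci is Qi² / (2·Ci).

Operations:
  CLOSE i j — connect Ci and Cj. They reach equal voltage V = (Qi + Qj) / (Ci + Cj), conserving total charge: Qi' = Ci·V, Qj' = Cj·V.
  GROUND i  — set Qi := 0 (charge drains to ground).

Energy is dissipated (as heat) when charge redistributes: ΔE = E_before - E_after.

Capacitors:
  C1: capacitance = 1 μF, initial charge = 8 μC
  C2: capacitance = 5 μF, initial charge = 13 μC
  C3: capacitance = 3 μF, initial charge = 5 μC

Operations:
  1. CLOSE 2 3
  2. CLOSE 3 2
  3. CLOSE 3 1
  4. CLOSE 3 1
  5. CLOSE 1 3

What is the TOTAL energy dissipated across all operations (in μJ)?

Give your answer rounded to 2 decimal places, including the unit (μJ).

Initial: C1(1μF, Q=8μC, V=8.00V), C2(5μF, Q=13μC, V=2.60V), C3(3μF, Q=5μC, V=1.67V)
Op 1: CLOSE 2-3: Q_total=18.00, C_total=8.00, V=2.25; Q2=11.25, Q3=6.75; dissipated=0.817
Op 2: CLOSE 3-2: Q_total=18.00, C_total=8.00, V=2.25; Q3=6.75, Q2=11.25; dissipated=0.000
Op 3: CLOSE 3-1: Q_total=14.75, C_total=4.00, V=3.69; Q3=11.06, Q1=3.69; dissipated=12.398
Op 4: CLOSE 3-1: Q_total=14.75, C_total=4.00, V=3.69; Q3=11.06, Q1=3.69; dissipated=0.000
Op 5: CLOSE 1-3: Q_total=14.75, C_total=4.00, V=3.69; Q1=3.69, Q3=11.06; dissipated=0.000
Total dissipated: 13.215 μJ

Answer: 13.22 μJ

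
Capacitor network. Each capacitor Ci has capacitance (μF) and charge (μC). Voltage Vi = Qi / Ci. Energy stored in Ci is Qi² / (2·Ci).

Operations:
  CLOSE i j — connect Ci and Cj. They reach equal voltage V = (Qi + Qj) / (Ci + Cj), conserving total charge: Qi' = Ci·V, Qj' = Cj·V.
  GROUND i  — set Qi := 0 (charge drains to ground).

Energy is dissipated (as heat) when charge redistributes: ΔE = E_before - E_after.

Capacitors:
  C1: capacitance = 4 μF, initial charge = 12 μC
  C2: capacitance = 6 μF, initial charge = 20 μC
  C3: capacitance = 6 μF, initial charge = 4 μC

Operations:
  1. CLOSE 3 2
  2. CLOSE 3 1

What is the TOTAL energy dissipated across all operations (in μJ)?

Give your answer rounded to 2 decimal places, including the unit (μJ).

Answer: 11.87 μJ

Derivation:
Initial: C1(4μF, Q=12μC, V=3.00V), C2(6μF, Q=20μC, V=3.33V), C3(6μF, Q=4μC, V=0.67V)
Op 1: CLOSE 3-2: Q_total=24.00, C_total=12.00, V=2.00; Q3=12.00, Q2=12.00; dissipated=10.667
Op 2: CLOSE 3-1: Q_total=24.00, C_total=10.00, V=2.40; Q3=14.40, Q1=9.60; dissipated=1.200
Total dissipated: 11.867 μJ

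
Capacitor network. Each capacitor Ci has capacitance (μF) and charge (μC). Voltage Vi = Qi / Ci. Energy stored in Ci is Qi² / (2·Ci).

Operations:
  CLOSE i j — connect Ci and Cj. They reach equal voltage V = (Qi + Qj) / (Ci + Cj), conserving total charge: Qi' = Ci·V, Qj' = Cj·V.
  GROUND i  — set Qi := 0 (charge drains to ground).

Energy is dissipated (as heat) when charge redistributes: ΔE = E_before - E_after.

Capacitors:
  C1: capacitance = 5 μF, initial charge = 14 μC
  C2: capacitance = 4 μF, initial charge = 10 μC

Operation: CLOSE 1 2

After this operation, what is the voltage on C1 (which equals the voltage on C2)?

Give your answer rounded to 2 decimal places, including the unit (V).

Initial: C1(5μF, Q=14μC, V=2.80V), C2(4μF, Q=10μC, V=2.50V)
Op 1: CLOSE 1-2: Q_total=24.00, C_total=9.00, V=2.67; Q1=13.33, Q2=10.67; dissipated=0.100

Answer: 2.67 V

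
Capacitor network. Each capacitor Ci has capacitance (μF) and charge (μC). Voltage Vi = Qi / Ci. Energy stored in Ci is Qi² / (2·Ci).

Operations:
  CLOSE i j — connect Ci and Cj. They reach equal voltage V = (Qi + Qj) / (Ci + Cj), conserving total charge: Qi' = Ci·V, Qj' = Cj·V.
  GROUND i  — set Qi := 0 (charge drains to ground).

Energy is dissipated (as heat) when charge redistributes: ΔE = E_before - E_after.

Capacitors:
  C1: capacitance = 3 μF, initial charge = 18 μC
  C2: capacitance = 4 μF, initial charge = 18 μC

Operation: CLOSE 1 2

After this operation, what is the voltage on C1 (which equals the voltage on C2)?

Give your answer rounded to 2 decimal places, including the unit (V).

Answer: 5.14 V

Derivation:
Initial: C1(3μF, Q=18μC, V=6.00V), C2(4μF, Q=18μC, V=4.50V)
Op 1: CLOSE 1-2: Q_total=36.00, C_total=7.00, V=5.14; Q1=15.43, Q2=20.57; dissipated=1.929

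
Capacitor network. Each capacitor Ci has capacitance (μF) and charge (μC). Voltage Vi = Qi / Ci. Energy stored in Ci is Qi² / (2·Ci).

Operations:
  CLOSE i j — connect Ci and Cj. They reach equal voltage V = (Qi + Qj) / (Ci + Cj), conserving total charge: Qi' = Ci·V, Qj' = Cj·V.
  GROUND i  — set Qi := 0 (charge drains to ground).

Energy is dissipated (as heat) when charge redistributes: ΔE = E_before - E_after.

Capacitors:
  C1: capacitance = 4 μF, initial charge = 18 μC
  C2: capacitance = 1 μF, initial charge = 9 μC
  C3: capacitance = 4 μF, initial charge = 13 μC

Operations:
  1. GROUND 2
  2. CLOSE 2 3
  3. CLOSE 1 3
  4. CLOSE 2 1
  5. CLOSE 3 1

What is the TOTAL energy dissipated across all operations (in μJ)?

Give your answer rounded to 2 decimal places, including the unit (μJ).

Initial: C1(4μF, Q=18μC, V=4.50V), C2(1μF, Q=9μC, V=9.00V), C3(4μF, Q=13μC, V=3.25V)
Op 1: GROUND 2: Q2=0; energy lost=40.500
Op 2: CLOSE 2-3: Q_total=13.00, C_total=5.00, V=2.60; Q2=2.60, Q3=10.40; dissipated=4.225
Op 3: CLOSE 1-3: Q_total=28.40, C_total=8.00, V=3.55; Q1=14.20, Q3=14.20; dissipated=3.610
Op 4: CLOSE 2-1: Q_total=16.80, C_total=5.00, V=3.36; Q2=3.36, Q1=13.44; dissipated=0.361
Op 5: CLOSE 3-1: Q_total=27.64, C_total=8.00, V=3.46; Q3=13.82, Q1=13.82; dissipated=0.036
Total dissipated: 48.732 μJ

Answer: 48.73 μJ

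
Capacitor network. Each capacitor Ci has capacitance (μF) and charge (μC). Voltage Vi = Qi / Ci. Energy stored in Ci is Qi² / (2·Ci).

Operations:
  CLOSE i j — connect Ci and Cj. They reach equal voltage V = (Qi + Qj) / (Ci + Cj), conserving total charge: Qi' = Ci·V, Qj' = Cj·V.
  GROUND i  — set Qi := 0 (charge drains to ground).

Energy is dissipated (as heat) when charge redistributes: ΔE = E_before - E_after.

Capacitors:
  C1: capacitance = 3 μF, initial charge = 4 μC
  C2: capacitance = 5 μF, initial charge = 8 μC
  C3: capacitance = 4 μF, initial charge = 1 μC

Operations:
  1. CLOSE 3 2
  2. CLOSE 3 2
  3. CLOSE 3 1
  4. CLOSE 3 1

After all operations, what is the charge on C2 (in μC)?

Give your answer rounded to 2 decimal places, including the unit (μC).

Answer: 5.00 μC

Derivation:
Initial: C1(3μF, Q=4μC, V=1.33V), C2(5μF, Q=8μC, V=1.60V), C3(4μF, Q=1μC, V=0.25V)
Op 1: CLOSE 3-2: Q_total=9.00, C_total=9.00, V=1.00; Q3=4.00, Q2=5.00; dissipated=2.025
Op 2: CLOSE 3-2: Q_total=9.00, C_total=9.00, V=1.00; Q3=4.00, Q2=5.00; dissipated=0.000
Op 3: CLOSE 3-1: Q_total=8.00, C_total=7.00, V=1.14; Q3=4.57, Q1=3.43; dissipated=0.095
Op 4: CLOSE 3-1: Q_total=8.00, C_total=7.00, V=1.14; Q3=4.57, Q1=3.43; dissipated=0.000
Final charges: Q1=3.43, Q2=5.00, Q3=4.57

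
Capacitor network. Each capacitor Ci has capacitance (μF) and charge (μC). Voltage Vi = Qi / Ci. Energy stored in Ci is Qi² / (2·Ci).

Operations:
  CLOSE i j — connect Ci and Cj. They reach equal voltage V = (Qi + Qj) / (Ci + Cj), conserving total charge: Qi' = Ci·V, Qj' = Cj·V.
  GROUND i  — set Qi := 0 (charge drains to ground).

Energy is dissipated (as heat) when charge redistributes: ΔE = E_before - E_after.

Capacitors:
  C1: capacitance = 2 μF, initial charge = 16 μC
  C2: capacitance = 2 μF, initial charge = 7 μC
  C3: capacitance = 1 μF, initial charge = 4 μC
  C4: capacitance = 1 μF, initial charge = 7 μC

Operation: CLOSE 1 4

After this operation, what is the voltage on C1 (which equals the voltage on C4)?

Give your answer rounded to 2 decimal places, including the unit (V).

Initial: C1(2μF, Q=16μC, V=8.00V), C2(2μF, Q=7μC, V=3.50V), C3(1μF, Q=4μC, V=4.00V), C4(1μF, Q=7μC, V=7.00V)
Op 1: CLOSE 1-4: Q_total=23.00, C_total=3.00, V=7.67; Q1=15.33, Q4=7.67; dissipated=0.333

Answer: 7.67 V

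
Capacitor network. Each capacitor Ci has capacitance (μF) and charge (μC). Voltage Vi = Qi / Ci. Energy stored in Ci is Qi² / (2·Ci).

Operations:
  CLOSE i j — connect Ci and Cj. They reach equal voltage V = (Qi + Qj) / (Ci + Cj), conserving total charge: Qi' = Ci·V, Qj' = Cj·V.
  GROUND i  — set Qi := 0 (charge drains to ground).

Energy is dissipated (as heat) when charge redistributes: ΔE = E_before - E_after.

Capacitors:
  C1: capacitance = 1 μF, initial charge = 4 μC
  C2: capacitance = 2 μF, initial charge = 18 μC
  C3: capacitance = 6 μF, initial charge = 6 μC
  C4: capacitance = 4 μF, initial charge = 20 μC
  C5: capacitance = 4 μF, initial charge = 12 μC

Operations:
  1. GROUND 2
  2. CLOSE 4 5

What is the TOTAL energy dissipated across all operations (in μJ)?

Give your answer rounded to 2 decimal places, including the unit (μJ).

Answer: 85.00 μJ

Derivation:
Initial: C1(1μF, Q=4μC, V=4.00V), C2(2μF, Q=18μC, V=9.00V), C3(6μF, Q=6μC, V=1.00V), C4(4μF, Q=20μC, V=5.00V), C5(4μF, Q=12μC, V=3.00V)
Op 1: GROUND 2: Q2=0; energy lost=81.000
Op 2: CLOSE 4-5: Q_total=32.00, C_total=8.00, V=4.00; Q4=16.00, Q5=16.00; dissipated=4.000
Total dissipated: 85.000 μJ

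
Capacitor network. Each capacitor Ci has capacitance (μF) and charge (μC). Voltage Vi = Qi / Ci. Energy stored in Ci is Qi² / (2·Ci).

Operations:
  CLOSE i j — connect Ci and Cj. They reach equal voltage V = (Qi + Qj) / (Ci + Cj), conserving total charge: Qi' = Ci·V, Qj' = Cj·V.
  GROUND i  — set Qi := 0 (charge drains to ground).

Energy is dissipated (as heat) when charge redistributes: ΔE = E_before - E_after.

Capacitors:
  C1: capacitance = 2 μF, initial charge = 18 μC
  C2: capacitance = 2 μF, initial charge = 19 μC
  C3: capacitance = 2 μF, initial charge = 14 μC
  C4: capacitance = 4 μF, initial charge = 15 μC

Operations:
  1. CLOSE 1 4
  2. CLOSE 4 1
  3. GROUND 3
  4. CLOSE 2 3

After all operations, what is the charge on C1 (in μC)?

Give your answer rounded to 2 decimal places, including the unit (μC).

Initial: C1(2μF, Q=18μC, V=9.00V), C2(2μF, Q=19μC, V=9.50V), C3(2μF, Q=14μC, V=7.00V), C4(4μF, Q=15μC, V=3.75V)
Op 1: CLOSE 1-4: Q_total=33.00, C_total=6.00, V=5.50; Q1=11.00, Q4=22.00; dissipated=18.375
Op 2: CLOSE 4-1: Q_total=33.00, C_total=6.00, V=5.50; Q4=22.00, Q1=11.00; dissipated=0.000
Op 3: GROUND 3: Q3=0; energy lost=49.000
Op 4: CLOSE 2-3: Q_total=19.00, C_total=4.00, V=4.75; Q2=9.50, Q3=9.50; dissipated=45.125
Final charges: Q1=11.00, Q2=9.50, Q3=9.50, Q4=22.00

Answer: 11.00 μC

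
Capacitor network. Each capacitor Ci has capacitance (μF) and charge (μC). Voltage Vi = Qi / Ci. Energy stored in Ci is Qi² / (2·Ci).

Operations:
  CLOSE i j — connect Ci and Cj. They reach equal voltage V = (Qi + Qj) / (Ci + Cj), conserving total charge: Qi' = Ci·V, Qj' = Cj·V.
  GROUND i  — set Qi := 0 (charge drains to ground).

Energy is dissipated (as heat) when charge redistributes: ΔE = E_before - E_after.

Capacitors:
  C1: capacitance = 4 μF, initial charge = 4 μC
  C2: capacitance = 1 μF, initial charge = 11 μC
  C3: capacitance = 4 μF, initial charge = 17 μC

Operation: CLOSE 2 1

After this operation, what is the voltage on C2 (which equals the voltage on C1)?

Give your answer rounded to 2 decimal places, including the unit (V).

Initial: C1(4μF, Q=4μC, V=1.00V), C2(1μF, Q=11μC, V=11.00V), C3(4μF, Q=17μC, V=4.25V)
Op 1: CLOSE 2-1: Q_total=15.00, C_total=5.00, V=3.00; Q2=3.00, Q1=12.00; dissipated=40.000

Answer: 3.00 V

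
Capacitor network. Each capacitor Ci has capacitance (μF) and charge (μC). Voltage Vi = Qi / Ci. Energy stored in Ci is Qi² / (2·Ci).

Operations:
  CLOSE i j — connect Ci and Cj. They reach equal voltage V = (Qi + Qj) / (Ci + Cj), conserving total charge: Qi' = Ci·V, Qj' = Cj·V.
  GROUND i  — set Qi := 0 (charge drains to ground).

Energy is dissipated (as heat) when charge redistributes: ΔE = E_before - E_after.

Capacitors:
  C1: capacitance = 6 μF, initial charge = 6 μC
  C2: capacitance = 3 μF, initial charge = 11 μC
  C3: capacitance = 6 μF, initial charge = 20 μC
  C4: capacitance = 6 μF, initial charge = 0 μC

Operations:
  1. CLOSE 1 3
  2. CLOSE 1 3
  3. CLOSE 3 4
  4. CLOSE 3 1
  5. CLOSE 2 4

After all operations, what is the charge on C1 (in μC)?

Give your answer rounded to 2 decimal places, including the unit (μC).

Answer: 9.75 μC

Derivation:
Initial: C1(6μF, Q=6μC, V=1.00V), C2(3μF, Q=11μC, V=3.67V), C3(6μF, Q=20μC, V=3.33V), C4(6μF, Q=0μC, V=0.00V)
Op 1: CLOSE 1-3: Q_total=26.00, C_total=12.00, V=2.17; Q1=13.00, Q3=13.00; dissipated=8.167
Op 2: CLOSE 1-3: Q_total=26.00, C_total=12.00, V=2.17; Q1=13.00, Q3=13.00; dissipated=0.000
Op 3: CLOSE 3-4: Q_total=13.00, C_total=12.00, V=1.08; Q3=6.50, Q4=6.50; dissipated=7.042
Op 4: CLOSE 3-1: Q_total=19.50, C_total=12.00, V=1.62; Q3=9.75, Q1=9.75; dissipated=1.760
Op 5: CLOSE 2-4: Q_total=17.50, C_total=9.00, V=1.94; Q2=5.83, Q4=11.67; dissipated=6.674
Final charges: Q1=9.75, Q2=5.83, Q3=9.75, Q4=11.67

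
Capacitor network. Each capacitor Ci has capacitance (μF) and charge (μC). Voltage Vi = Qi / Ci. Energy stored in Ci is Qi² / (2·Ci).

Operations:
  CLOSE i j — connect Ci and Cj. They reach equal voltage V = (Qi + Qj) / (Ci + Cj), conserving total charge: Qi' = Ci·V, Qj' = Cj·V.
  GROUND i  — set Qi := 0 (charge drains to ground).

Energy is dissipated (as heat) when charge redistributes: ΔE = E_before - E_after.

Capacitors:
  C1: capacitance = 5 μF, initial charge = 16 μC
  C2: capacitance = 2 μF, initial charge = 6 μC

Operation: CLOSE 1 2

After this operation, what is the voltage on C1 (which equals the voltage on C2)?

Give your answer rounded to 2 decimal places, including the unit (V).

Answer: 3.14 V

Derivation:
Initial: C1(5μF, Q=16μC, V=3.20V), C2(2μF, Q=6μC, V=3.00V)
Op 1: CLOSE 1-2: Q_total=22.00, C_total=7.00, V=3.14; Q1=15.71, Q2=6.29; dissipated=0.029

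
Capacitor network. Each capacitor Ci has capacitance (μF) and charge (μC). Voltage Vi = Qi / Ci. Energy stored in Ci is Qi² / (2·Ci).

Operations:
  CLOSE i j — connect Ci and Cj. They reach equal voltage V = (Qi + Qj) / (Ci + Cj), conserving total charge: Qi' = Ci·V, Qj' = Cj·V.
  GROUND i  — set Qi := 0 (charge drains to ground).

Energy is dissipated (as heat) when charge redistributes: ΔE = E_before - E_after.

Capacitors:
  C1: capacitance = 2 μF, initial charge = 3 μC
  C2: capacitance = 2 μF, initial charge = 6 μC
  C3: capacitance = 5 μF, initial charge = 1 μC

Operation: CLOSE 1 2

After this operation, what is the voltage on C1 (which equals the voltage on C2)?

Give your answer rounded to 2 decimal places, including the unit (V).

Initial: C1(2μF, Q=3μC, V=1.50V), C2(2μF, Q=6μC, V=3.00V), C3(5μF, Q=1μC, V=0.20V)
Op 1: CLOSE 1-2: Q_total=9.00, C_total=4.00, V=2.25; Q1=4.50, Q2=4.50; dissipated=1.125

Answer: 2.25 V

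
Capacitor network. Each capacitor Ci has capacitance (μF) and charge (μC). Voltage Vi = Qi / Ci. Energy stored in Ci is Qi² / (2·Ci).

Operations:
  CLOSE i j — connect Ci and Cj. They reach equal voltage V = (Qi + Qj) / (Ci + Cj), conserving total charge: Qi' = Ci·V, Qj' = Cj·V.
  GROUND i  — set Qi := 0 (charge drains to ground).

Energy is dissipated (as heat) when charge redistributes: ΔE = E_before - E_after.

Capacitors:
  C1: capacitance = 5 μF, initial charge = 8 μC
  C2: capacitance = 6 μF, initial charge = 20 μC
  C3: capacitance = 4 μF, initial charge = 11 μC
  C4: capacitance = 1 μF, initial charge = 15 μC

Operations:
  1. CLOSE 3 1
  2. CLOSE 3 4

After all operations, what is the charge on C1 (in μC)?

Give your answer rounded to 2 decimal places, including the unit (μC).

Answer: 10.56 μC

Derivation:
Initial: C1(5μF, Q=8μC, V=1.60V), C2(6μF, Q=20μC, V=3.33V), C3(4μF, Q=11μC, V=2.75V), C4(1μF, Q=15μC, V=15.00V)
Op 1: CLOSE 3-1: Q_total=19.00, C_total=9.00, V=2.11; Q3=8.44, Q1=10.56; dissipated=1.469
Op 2: CLOSE 3-4: Q_total=23.44, C_total=5.00, V=4.69; Q3=18.76, Q4=4.69; dissipated=66.449
Final charges: Q1=10.56, Q2=20.00, Q3=18.76, Q4=4.69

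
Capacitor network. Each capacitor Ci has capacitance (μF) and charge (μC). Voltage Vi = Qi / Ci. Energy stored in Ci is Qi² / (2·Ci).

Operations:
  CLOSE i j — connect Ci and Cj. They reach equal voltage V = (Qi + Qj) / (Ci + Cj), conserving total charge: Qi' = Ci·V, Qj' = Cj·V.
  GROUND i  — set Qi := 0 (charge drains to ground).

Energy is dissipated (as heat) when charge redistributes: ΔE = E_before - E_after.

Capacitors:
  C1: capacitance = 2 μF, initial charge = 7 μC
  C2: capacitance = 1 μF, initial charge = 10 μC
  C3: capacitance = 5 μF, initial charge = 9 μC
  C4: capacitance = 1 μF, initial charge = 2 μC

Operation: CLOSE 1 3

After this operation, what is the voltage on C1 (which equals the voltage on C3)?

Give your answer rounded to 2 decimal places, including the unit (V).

Answer: 2.29 V

Derivation:
Initial: C1(2μF, Q=7μC, V=3.50V), C2(1μF, Q=10μC, V=10.00V), C3(5μF, Q=9μC, V=1.80V), C4(1μF, Q=2μC, V=2.00V)
Op 1: CLOSE 1-3: Q_total=16.00, C_total=7.00, V=2.29; Q1=4.57, Q3=11.43; dissipated=2.064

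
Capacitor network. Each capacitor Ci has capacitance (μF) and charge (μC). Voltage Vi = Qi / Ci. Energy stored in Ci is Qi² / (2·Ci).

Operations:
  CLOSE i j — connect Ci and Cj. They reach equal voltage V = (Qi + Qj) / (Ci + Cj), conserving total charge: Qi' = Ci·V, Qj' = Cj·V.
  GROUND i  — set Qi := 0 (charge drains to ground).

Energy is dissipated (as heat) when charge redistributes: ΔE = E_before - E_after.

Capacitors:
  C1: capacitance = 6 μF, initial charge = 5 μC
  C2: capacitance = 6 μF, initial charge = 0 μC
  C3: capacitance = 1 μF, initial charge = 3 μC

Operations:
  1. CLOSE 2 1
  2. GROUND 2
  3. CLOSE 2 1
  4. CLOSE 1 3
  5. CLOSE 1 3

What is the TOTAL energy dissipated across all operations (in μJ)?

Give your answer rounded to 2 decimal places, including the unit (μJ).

Answer: 5.16 μJ

Derivation:
Initial: C1(6μF, Q=5μC, V=0.83V), C2(6μF, Q=0μC, V=0.00V), C3(1μF, Q=3μC, V=3.00V)
Op 1: CLOSE 2-1: Q_total=5.00, C_total=12.00, V=0.42; Q2=2.50, Q1=2.50; dissipated=1.042
Op 2: GROUND 2: Q2=0; energy lost=0.521
Op 3: CLOSE 2-1: Q_total=2.50, C_total=12.00, V=0.21; Q2=1.25, Q1=1.25; dissipated=0.260
Op 4: CLOSE 1-3: Q_total=4.25, C_total=7.00, V=0.61; Q1=3.64, Q3=0.61; dissipated=3.340
Op 5: CLOSE 1-3: Q_total=4.25, C_total=7.00, V=0.61; Q1=3.64, Q3=0.61; dissipated=0.000
Total dissipated: 5.163 μJ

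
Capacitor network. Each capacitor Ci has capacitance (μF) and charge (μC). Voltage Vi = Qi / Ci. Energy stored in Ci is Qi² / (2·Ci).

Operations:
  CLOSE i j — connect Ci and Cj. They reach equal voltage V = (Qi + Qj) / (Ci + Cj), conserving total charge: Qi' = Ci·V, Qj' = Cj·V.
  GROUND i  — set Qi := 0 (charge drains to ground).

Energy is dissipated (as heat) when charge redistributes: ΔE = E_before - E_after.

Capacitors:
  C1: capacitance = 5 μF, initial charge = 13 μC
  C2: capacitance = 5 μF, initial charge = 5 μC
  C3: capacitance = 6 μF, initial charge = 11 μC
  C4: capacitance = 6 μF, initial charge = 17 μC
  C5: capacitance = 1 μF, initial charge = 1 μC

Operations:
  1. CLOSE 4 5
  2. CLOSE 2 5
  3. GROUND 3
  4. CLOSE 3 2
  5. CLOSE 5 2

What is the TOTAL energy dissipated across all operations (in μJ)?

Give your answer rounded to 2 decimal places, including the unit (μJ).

Initial: C1(5μF, Q=13μC, V=2.60V), C2(5μF, Q=5μC, V=1.00V), C3(6μF, Q=11μC, V=1.83V), C4(6μF, Q=17μC, V=2.83V), C5(1μF, Q=1μC, V=1.00V)
Op 1: CLOSE 4-5: Q_total=18.00, C_total=7.00, V=2.57; Q4=15.43, Q5=2.57; dissipated=1.440
Op 2: CLOSE 2-5: Q_total=7.57, C_total=6.00, V=1.26; Q2=6.31, Q5=1.26; dissipated=1.029
Op 3: GROUND 3: Q3=0; energy lost=10.083
Op 4: CLOSE 3-2: Q_total=6.31, C_total=11.00, V=0.57; Q3=3.44, Q2=2.87; dissipated=2.171
Op 5: CLOSE 5-2: Q_total=4.13, C_total=6.00, V=0.69; Q5=0.69, Q2=3.44; dissipated=0.197
Total dissipated: 14.922 μJ

Answer: 14.92 μJ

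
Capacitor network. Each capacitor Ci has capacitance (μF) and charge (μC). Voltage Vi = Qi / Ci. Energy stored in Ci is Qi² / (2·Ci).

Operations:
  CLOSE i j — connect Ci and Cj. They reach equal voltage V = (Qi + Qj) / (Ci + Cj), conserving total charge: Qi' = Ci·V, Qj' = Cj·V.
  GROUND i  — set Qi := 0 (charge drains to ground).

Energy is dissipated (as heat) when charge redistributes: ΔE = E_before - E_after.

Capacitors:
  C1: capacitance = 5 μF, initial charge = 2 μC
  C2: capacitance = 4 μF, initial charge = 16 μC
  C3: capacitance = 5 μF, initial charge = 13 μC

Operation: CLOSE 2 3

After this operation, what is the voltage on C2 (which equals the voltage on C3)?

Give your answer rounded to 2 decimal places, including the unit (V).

Initial: C1(5μF, Q=2μC, V=0.40V), C2(4μF, Q=16μC, V=4.00V), C3(5μF, Q=13μC, V=2.60V)
Op 1: CLOSE 2-3: Q_total=29.00, C_total=9.00, V=3.22; Q2=12.89, Q3=16.11; dissipated=2.178

Answer: 3.22 V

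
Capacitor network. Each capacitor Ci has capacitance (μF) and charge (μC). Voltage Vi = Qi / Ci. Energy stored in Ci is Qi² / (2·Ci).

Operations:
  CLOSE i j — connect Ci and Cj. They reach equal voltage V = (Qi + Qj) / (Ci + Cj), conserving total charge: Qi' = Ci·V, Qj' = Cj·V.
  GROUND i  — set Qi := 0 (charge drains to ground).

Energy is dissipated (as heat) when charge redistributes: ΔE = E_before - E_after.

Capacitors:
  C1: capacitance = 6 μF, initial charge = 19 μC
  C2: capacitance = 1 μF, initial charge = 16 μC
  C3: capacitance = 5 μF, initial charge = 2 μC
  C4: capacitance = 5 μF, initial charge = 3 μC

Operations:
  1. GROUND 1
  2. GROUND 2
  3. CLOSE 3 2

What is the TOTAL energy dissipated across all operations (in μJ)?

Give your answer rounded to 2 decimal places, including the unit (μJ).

Answer: 158.15 μJ

Derivation:
Initial: C1(6μF, Q=19μC, V=3.17V), C2(1μF, Q=16μC, V=16.00V), C3(5μF, Q=2μC, V=0.40V), C4(5μF, Q=3μC, V=0.60V)
Op 1: GROUND 1: Q1=0; energy lost=30.083
Op 2: GROUND 2: Q2=0; energy lost=128.000
Op 3: CLOSE 3-2: Q_total=2.00, C_total=6.00, V=0.33; Q3=1.67, Q2=0.33; dissipated=0.067
Total dissipated: 158.150 μJ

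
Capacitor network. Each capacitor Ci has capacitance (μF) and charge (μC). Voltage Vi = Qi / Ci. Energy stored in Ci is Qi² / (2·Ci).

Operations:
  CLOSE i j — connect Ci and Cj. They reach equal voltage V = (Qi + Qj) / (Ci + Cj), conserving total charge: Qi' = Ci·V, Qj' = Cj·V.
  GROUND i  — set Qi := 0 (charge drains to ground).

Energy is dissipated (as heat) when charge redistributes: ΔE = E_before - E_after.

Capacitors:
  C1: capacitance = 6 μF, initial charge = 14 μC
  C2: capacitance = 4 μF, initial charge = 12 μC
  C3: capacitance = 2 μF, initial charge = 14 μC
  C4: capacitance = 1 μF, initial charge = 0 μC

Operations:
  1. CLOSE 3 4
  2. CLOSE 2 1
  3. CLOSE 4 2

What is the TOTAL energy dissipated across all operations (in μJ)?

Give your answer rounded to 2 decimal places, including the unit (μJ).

Answer: 18.58 μJ

Derivation:
Initial: C1(6μF, Q=14μC, V=2.33V), C2(4μF, Q=12μC, V=3.00V), C3(2μF, Q=14μC, V=7.00V), C4(1μF, Q=0μC, V=0.00V)
Op 1: CLOSE 3-4: Q_total=14.00, C_total=3.00, V=4.67; Q3=9.33, Q4=4.67; dissipated=16.333
Op 2: CLOSE 2-1: Q_total=26.00, C_total=10.00, V=2.60; Q2=10.40, Q1=15.60; dissipated=0.533
Op 3: CLOSE 4-2: Q_total=15.07, C_total=5.00, V=3.01; Q4=3.01, Q2=12.05; dissipated=1.708
Total dissipated: 18.575 μJ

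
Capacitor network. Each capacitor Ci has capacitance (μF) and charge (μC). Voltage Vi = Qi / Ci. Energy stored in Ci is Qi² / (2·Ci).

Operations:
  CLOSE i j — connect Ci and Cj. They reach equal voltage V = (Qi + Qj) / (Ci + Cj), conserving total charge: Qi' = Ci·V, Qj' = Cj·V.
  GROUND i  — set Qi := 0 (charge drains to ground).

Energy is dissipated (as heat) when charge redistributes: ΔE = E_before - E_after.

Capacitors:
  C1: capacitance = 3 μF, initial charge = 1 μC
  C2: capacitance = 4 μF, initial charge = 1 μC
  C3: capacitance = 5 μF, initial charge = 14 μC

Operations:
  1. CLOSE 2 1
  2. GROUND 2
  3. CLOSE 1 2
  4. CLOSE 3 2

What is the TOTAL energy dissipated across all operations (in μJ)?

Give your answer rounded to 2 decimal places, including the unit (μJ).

Answer: 8.21 μJ

Derivation:
Initial: C1(3μF, Q=1μC, V=0.33V), C2(4μF, Q=1μC, V=0.25V), C3(5μF, Q=14μC, V=2.80V)
Op 1: CLOSE 2-1: Q_total=2.00, C_total=7.00, V=0.29; Q2=1.14, Q1=0.86; dissipated=0.006
Op 2: GROUND 2: Q2=0; energy lost=0.163
Op 3: CLOSE 1-2: Q_total=0.86, C_total=7.00, V=0.12; Q1=0.37, Q2=0.49; dissipated=0.070
Op 4: CLOSE 3-2: Q_total=14.49, C_total=9.00, V=1.61; Q3=8.05, Q2=6.44; dissipated=7.966
Total dissipated: 8.205 μJ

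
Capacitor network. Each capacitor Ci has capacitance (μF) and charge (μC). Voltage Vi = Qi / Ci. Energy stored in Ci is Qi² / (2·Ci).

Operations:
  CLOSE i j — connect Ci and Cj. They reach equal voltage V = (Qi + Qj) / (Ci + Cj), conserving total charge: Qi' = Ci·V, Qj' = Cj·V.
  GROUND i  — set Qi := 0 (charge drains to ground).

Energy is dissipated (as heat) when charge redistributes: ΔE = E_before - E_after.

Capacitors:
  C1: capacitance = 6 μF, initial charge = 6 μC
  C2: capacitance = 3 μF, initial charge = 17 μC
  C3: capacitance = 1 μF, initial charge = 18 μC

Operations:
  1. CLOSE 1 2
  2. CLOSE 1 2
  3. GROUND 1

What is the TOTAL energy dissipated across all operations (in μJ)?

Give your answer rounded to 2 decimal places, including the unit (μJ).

Initial: C1(6μF, Q=6μC, V=1.00V), C2(3μF, Q=17μC, V=5.67V), C3(1μF, Q=18μC, V=18.00V)
Op 1: CLOSE 1-2: Q_total=23.00, C_total=9.00, V=2.56; Q1=15.33, Q2=7.67; dissipated=21.778
Op 2: CLOSE 1-2: Q_total=23.00, C_total=9.00, V=2.56; Q1=15.33, Q2=7.67; dissipated=0.000
Op 3: GROUND 1: Q1=0; energy lost=19.593
Total dissipated: 41.370 μJ

Answer: 41.37 μJ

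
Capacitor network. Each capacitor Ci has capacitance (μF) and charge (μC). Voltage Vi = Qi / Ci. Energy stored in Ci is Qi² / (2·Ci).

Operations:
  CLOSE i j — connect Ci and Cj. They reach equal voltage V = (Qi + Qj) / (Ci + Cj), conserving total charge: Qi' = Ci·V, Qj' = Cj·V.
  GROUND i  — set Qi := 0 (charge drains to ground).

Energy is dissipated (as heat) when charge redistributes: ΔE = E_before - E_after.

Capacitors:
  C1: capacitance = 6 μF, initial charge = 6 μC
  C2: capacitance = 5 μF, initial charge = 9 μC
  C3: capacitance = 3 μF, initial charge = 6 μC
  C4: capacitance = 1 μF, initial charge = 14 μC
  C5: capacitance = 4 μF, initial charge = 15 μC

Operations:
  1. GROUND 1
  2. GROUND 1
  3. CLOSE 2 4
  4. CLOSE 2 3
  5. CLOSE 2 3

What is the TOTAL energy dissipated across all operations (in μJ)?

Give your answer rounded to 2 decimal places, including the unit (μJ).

Initial: C1(6μF, Q=6μC, V=1.00V), C2(5μF, Q=9μC, V=1.80V), C3(3μF, Q=6μC, V=2.00V), C4(1μF, Q=14μC, V=14.00V), C5(4μF, Q=15μC, V=3.75V)
Op 1: GROUND 1: Q1=0; energy lost=3.000
Op 2: GROUND 1: Q1=0; energy lost=0.000
Op 3: CLOSE 2-4: Q_total=23.00, C_total=6.00, V=3.83; Q2=19.17, Q4=3.83; dissipated=62.017
Op 4: CLOSE 2-3: Q_total=25.17, C_total=8.00, V=3.15; Q2=15.73, Q3=9.44; dissipated=3.151
Op 5: CLOSE 2-3: Q_total=25.17, C_total=8.00, V=3.15; Q2=15.73, Q3=9.44; dissipated=0.000
Total dissipated: 68.168 μJ

Answer: 68.17 μJ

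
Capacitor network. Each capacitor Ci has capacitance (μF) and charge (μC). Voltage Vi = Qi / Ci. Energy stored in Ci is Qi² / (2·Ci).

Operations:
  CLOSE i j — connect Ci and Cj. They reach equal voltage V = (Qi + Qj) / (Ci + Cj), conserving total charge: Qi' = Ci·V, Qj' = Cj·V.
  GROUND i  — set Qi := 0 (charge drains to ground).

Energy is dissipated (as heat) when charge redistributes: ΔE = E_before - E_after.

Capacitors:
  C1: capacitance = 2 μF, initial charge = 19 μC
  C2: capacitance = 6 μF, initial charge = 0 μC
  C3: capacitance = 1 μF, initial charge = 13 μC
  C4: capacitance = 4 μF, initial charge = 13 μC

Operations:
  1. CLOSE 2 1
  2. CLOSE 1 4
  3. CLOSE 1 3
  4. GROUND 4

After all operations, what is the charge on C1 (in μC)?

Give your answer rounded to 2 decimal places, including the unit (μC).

Answer: 12.61 μC

Derivation:
Initial: C1(2μF, Q=19μC, V=9.50V), C2(6μF, Q=0μC, V=0.00V), C3(1μF, Q=13μC, V=13.00V), C4(4μF, Q=13μC, V=3.25V)
Op 1: CLOSE 2-1: Q_total=19.00, C_total=8.00, V=2.38; Q2=14.25, Q1=4.75; dissipated=67.688
Op 2: CLOSE 1-4: Q_total=17.75, C_total=6.00, V=2.96; Q1=5.92, Q4=11.83; dissipated=0.510
Op 3: CLOSE 1-3: Q_total=18.92, C_total=3.00, V=6.31; Q1=12.61, Q3=6.31; dissipated=33.612
Op 4: GROUND 4: Q4=0; energy lost=17.503
Final charges: Q1=12.61, Q2=14.25, Q3=6.31, Q4=0.00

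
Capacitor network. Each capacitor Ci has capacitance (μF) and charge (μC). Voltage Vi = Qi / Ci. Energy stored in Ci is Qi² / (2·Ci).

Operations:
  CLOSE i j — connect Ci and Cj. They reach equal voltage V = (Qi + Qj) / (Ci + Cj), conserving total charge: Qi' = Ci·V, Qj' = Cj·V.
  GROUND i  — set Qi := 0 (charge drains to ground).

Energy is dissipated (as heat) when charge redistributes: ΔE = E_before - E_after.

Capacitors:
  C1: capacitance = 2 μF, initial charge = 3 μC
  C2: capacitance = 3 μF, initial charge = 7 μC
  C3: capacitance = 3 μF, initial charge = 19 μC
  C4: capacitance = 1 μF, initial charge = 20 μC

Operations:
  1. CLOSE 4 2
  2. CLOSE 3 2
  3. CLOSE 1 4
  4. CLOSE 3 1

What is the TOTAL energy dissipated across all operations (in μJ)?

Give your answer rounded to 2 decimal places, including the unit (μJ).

Initial: C1(2μF, Q=3μC, V=1.50V), C2(3μF, Q=7μC, V=2.33V), C3(3μF, Q=19μC, V=6.33V), C4(1μF, Q=20μC, V=20.00V)
Op 1: CLOSE 4-2: Q_total=27.00, C_total=4.00, V=6.75; Q4=6.75, Q2=20.25; dissipated=117.042
Op 2: CLOSE 3-2: Q_total=39.25, C_total=6.00, V=6.54; Q3=19.62, Q2=19.62; dissipated=0.130
Op 3: CLOSE 1-4: Q_total=9.75, C_total=3.00, V=3.25; Q1=6.50, Q4=3.25; dissipated=9.188
Op 4: CLOSE 3-1: Q_total=26.12, C_total=5.00, V=5.22; Q3=15.68, Q1=10.45; dissipated=6.501
Total dissipated: 132.860 μJ

Answer: 132.86 μJ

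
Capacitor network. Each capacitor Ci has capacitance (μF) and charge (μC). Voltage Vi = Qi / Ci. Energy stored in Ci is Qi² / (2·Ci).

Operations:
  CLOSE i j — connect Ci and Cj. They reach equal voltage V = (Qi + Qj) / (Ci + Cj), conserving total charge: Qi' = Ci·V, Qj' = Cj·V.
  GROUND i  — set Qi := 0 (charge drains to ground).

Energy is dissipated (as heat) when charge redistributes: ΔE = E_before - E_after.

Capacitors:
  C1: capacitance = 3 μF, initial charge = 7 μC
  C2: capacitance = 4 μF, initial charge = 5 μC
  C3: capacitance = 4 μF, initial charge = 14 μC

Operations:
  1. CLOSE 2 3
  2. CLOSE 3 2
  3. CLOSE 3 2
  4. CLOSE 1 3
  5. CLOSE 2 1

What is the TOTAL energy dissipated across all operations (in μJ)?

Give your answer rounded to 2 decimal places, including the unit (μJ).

Answer: 5.06 μJ

Derivation:
Initial: C1(3μF, Q=7μC, V=2.33V), C2(4μF, Q=5μC, V=1.25V), C3(4μF, Q=14μC, V=3.50V)
Op 1: CLOSE 2-3: Q_total=19.00, C_total=8.00, V=2.38; Q2=9.50, Q3=9.50; dissipated=5.062
Op 2: CLOSE 3-2: Q_total=19.00, C_total=8.00, V=2.38; Q3=9.50, Q2=9.50; dissipated=0.000
Op 3: CLOSE 3-2: Q_total=19.00, C_total=8.00, V=2.38; Q3=9.50, Q2=9.50; dissipated=0.000
Op 4: CLOSE 1-3: Q_total=16.50, C_total=7.00, V=2.36; Q1=7.07, Q3=9.43; dissipated=0.001
Op 5: CLOSE 2-1: Q_total=16.57, C_total=7.00, V=2.37; Q2=9.47, Q1=7.10; dissipated=0.000
Total dissipated: 5.064 μJ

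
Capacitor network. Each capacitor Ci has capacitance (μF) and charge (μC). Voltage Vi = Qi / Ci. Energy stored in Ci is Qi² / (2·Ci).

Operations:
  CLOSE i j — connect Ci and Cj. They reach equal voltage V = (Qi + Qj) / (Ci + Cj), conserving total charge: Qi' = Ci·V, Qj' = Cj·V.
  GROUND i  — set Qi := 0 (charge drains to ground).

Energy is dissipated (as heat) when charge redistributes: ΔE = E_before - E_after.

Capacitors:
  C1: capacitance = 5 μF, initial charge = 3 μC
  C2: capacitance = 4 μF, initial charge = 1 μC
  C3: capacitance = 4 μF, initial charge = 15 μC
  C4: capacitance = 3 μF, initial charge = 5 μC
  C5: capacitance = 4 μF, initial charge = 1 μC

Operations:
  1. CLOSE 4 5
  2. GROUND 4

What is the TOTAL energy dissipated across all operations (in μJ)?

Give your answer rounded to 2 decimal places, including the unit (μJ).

Initial: C1(5μF, Q=3μC, V=0.60V), C2(4μF, Q=1μC, V=0.25V), C3(4μF, Q=15μC, V=3.75V), C4(3μF, Q=5μC, V=1.67V), C5(4μF, Q=1μC, V=0.25V)
Op 1: CLOSE 4-5: Q_total=6.00, C_total=7.00, V=0.86; Q4=2.57, Q5=3.43; dissipated=1.720
Op 2: GROUND 4: Q4=0; energy lost=1.102
Total dissipated: 2.822 μJ

Answer: 2.82 μJ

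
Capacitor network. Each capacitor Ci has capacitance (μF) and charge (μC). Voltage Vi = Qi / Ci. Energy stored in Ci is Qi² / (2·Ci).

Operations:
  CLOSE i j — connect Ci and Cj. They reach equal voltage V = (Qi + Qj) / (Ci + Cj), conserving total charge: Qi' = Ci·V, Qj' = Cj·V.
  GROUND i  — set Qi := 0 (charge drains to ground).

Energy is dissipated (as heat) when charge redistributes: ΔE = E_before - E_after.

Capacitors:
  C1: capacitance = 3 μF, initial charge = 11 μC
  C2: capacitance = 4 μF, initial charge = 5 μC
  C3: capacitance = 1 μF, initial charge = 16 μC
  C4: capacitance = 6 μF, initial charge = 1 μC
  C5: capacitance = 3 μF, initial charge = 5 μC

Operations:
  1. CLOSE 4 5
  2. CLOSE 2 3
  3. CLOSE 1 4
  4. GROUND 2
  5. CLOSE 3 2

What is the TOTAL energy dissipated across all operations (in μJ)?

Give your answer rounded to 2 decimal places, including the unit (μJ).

Initial: C1(3μF, Q=11μC, V=3.67V), C2(4μF, Q=5μC, V=1.25V), C3(1μF, Q=16μC, V=16.00V), C4(6μF, Q=1μC, V=0.17V), C5(3μF, Q=5μC, V=1.67V)
Op 1: CLOSE 4-5: Q_total=6.00, C_total=9.00, V=0.67; Q4=4.00, Q5=2.00; dissipated=2.250
Op 2: CLOSE 2-3: Q_total=21.00, C_total=5.00, V=4.20; Q2=16.80, Q3=4.20; dissipated=87.025
Op 3: CLOSE 1-4: Q_total=15.00, C_total=9.00, V=1.67; Q1=5.00, Q4=10.00; dissipated=9.000
Op 4: GROUND 2: Q2=0; energy lost=35.280
Op 5: CLOSE 3-2: Q_total=4.20, C_total=5.00, V=0.84; Q3=0.84, Q2=3.36; dissipated=7.056
Total dissipated: 140.611 μJ

Answer: 140.61 μJ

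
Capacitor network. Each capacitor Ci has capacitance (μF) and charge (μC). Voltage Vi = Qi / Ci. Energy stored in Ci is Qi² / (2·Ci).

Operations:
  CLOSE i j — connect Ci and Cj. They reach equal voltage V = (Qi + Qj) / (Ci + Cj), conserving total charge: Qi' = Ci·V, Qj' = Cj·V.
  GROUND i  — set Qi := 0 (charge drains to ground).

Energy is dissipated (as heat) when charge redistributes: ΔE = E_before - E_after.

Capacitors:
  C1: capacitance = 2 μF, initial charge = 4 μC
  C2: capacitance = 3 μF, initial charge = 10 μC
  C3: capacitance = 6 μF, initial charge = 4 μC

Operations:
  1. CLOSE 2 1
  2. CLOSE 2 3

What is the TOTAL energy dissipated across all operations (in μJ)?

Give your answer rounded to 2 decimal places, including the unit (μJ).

Answer: 5.62 μJ

Derivation:
Initial: C1(2μF, Q=4μC, V=2.00V), C2(3μF, Q=10μC, V=3.33V), C3(6μF, Q=4μC, V=0.67V)
Op 1: CLOSE 2-1: Q_total=14.00, C_total=5.00, V=2.80; Q2=8.40, Q1=5.60; dissipated=1.067
Op 2: CLOSE 2-3: Q_total=12.40, C_total=9.00, V=1.38; Q2=4.13, Q3=8.27; dissipated=4.551
Total dissipated: 5.618 μJ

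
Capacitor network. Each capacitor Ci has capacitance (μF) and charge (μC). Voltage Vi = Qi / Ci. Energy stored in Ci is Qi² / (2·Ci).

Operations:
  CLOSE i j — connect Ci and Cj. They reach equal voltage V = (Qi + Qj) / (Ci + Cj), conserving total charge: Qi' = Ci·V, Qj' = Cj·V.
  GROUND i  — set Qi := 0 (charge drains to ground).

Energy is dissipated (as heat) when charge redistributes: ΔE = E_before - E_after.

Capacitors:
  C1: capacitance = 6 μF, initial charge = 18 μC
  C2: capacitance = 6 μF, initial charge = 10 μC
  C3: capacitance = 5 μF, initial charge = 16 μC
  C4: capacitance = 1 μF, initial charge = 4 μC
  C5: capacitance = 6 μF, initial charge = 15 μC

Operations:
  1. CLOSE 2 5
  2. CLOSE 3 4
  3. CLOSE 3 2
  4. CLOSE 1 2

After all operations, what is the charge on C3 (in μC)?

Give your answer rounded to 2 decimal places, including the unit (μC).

Initial: C1(6μF, Q=18μC, V=3.00V), C2(6μF, Q=10μC, V=1.67V), C3(5μF, Q=16μC, V=3.20V), C4(1μF, Q=4μC, V=4.00V), C5(6μF, Q=15μC, V=2.50V)
Op 1: CLOSE 2-5: Q_total=25.00, C_total=12.00, V=2.08; Q2=12.50, Q5=12.50; dissipated=1.042
Op 2: CLOSE 3-4: Q_total=20.00, C_total=6.00, V=3.33; Q3=16.67, Q4=3.33; dissipated=0.267
Op 3: CLOSE 3-2: Q_total=29.17, C_total=11.00, V=2.65; Q3=13.26, Q2=15.91; dissipated=2.131
Op 4: CLOSE 1-2: Q_total=33.91, C_total=12.00, V=2.83; Q1=16.95, Q2=16.95; dissipated=0.182
Final charges: Q1=16.95, Q2=16.95, Q3=13.26, Q4=3.33, Q5=12.50

Answer: 13.26 μC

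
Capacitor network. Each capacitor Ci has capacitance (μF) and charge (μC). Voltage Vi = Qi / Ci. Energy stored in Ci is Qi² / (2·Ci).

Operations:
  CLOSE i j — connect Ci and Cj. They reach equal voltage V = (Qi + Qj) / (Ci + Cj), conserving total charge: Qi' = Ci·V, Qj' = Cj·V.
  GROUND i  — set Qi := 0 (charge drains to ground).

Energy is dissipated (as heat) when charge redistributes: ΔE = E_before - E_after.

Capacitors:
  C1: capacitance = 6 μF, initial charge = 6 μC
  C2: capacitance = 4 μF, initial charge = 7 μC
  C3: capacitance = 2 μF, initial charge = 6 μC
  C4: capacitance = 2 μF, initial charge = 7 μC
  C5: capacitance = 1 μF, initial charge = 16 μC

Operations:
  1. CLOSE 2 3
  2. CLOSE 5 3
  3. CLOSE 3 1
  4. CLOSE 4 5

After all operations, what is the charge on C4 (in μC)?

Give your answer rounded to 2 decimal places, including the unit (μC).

Initial: C1(6μF, Q=6μC, V=1.00V), C2(4μF, Q=7μC, V=1.75V), C3(2μF, Q=6μC, V=3.00V), C4(2μF, Q=7μC, V=3.50V), C5(1μF, Q=16μC, V=16.00V)
Op 1: CLOSE 2-3: Q_total=13.00, C_total=6.00, V=2.17; Q2=8.67, Q3=4.33; dissipated=1.042
Op 2: CLOSE 5-3: Q_total=20.33, C_total=3.00, V=6.78; Q5=6.78, Q3=13.56; dissipated=63.787
Op 3: CLOSE 3-1: Q_total=19.56, C_total=8.00, V=2.44; Q3=4.89, Q1=14.67; dissipated=25.037
Op 4: CLOSE 4-5: Q_total=13.78, C_total=3.00, V=4.59; Q4=9.19, Q5=4.59; dissipated=3.581
Final charges: Q1=14.67, Q2=8.67, Q3=4.89, Q4=9.19, Q5=4.59

Answer: 9.19 μC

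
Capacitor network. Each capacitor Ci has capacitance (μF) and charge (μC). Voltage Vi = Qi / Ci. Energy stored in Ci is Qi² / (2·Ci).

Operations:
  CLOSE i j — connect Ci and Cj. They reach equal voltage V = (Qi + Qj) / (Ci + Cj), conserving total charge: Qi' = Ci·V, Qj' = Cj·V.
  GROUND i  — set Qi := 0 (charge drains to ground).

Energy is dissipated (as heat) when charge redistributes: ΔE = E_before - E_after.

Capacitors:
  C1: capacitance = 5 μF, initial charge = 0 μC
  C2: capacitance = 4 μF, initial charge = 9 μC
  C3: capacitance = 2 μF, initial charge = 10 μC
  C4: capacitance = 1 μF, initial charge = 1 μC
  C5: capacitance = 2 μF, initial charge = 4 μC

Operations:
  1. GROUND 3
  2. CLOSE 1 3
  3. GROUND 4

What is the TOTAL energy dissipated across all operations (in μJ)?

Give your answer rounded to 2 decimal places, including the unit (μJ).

Initial: C1(5μF, Q=0μC, V=0.00V), C2(4μF, Q=9μC, V=2.25V), C3(2μF, Q=10μC, V=5.00V), C4(1μF, Q=1μC, V=1.00V), C5(2μF, Q=4μC, V=2.00V)
Op 1: GROUND 3: Q3=0; energy lost=25.000
Op 2: CLOSE 1-3: Q_total=0.00, C_total=7.00, V=0.00; Q1=0.00, Q3=0.00; dissipated=0.000
Op 3: GROUND 4: Q4=0; energy lost=0.500
Total dissipated: 25.500 μJ

Answer: 25.50 μJ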